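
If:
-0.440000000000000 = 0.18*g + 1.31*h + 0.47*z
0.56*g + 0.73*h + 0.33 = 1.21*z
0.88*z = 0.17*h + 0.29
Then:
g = 0.56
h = -0.50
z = 0.23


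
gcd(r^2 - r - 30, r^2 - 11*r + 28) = 1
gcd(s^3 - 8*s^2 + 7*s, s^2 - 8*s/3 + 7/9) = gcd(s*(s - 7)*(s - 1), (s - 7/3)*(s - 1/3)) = 1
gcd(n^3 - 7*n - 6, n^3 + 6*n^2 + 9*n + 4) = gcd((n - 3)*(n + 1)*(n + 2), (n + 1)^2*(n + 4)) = n + 1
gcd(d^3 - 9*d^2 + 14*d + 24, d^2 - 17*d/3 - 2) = d - 6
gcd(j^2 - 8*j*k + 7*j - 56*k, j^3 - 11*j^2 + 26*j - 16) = 1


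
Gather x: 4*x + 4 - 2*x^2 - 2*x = -2*x^2 + 2*x + 4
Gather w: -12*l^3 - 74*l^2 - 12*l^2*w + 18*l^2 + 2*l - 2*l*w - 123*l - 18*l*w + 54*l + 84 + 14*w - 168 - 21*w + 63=-12*l^3 - 56*l^2 - 67*l + w*(-12*l^2 - 20*l - 7) - 21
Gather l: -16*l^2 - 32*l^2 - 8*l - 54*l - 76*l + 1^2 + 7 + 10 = -48*l^2 - 138*l + 18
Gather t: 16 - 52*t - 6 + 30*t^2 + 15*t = 30*t^2 - 37*t + 10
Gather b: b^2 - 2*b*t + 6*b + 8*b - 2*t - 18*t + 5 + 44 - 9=b^2 + b*(14 - 2*t) - 20*t + 40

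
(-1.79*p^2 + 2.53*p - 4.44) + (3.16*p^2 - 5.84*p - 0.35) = 1.37*p^2 - 3.31*p - 4.79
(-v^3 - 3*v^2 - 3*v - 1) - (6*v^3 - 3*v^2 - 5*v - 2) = -7*v^3 + 2*v + 1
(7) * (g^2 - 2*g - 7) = 7*g^2 - 14*g - 49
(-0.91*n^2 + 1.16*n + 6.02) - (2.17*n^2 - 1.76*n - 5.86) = -3.08*n^2 + 2.92*n + 11.88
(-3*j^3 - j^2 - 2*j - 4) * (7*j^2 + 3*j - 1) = -21*j^5 - 16*j^4 - 14*j^3 - 33*j^2 - 10*j + 4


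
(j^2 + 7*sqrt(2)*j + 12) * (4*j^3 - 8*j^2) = 4*j^5 - 8*j^4 + 28*sqrt(2)*j^4 - 56*sqrt(2)*j^3 + 48*j^3 - 96*j^2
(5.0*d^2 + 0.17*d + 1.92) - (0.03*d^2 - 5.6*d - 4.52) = 4.97*d^2 + 5.77*d + 6.44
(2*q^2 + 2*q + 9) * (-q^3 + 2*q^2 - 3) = -2*q^5 + 2*q^4 - 5*q^3 + 12*q^2 - 6*q - 27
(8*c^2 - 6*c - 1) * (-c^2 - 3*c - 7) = -8*c^4 - 18*c^3 - 37*c^2 + 45*c + 7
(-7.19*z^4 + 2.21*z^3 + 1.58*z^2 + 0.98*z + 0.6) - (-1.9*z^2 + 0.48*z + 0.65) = -7.19*z^4 + 2.21*z^3 + 3.48*z^2 + 0.5*z - 0.05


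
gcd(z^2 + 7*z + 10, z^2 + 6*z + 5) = z + 5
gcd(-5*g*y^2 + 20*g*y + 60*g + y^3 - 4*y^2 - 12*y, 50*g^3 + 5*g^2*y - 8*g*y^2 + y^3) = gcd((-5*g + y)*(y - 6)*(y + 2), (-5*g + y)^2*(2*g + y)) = -5*g + y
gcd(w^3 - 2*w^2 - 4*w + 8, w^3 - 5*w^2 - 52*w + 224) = 1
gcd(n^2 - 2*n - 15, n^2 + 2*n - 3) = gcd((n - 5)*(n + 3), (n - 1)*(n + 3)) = n + 3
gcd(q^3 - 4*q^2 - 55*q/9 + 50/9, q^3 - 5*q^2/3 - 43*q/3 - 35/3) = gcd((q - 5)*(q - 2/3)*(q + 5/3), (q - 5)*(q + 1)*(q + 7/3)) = q - 5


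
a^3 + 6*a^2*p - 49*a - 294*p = (a - 7)*(a + 7)*(a + 6*p)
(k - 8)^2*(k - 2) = k^3 - 18*k^2 + 96*k - 128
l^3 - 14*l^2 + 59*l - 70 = (l - 7)*(l - 5)*(l - 2)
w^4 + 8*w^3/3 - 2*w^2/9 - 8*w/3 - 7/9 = (w - 1)*(w + 1/3)*(w + 1)*(w + 7/3)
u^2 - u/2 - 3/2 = (u - 3/2)*(u + 1)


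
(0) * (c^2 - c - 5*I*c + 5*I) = 0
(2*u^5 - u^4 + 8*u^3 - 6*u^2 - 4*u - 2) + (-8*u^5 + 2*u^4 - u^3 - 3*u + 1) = -6*u^5 + u^4 + 7*u^3 - 6*u^2 - 7*u - 1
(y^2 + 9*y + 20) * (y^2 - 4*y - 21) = y^4 + 5*y^3 - 37*y^2 - 269*y - 420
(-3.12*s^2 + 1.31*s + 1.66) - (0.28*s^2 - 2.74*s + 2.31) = -3.4*s^2 + 4.05*s - 0.65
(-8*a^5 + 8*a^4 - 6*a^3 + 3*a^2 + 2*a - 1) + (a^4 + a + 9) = -8*a^5 + 9*a^4 - 6*a^3 + 3*a^2 + 3*a + 8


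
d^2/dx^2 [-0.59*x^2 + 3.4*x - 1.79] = -1.18000000000000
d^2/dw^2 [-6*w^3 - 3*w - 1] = -36*w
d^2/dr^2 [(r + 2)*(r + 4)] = 2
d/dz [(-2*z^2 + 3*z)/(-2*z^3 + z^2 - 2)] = (-2*z^2*(2*z - 3)*(3*z - 1) + (4*z - 3)*(2*z^3 - z^2 + 2))/(2*z^3 - z^2 + 2)^2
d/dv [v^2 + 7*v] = 2*v + 7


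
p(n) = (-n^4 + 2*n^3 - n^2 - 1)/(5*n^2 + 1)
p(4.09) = -1.90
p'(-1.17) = 0.75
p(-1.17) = -0.95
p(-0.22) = -0.86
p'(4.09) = -1.23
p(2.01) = -0.24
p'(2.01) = -0.35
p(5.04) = -3.25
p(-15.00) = -51.16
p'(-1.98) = 1.17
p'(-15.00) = 6.40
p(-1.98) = -1.74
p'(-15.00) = 6.40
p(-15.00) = -51.16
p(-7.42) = -14.13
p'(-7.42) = 3.37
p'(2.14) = -0.41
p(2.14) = -0.29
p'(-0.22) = -0.91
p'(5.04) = -1.61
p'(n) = -10*n*(-n^4 + 2*n^3 - n^2 - 1)/(5*n^2 + 1)^2 + (-4*n^3 + 6*n^2 - 2*n)/(5*n^2 + 1)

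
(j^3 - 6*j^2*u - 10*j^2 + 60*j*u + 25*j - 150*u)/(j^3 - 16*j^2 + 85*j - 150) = (j - 6*u)/(j - 6)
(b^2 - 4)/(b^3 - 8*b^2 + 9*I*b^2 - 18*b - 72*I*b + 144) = (b^2 - 4)/(b^3 + b^2*(-8 + 9*I) + b*(-18 - 72*I) + 144)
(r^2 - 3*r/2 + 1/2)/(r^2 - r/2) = (r - 1)/r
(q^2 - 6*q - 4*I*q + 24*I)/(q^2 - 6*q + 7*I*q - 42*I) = (q - 4*I)/(q + 7*I)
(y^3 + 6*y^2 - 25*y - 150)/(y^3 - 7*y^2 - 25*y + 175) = (y + 6)/(y - 7)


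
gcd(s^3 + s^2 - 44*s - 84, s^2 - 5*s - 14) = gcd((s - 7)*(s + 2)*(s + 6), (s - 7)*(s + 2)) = s^2 - 5*s - 14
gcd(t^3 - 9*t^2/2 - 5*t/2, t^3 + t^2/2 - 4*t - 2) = t + 1/2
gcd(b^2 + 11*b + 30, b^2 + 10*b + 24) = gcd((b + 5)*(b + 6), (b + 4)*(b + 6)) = b + 6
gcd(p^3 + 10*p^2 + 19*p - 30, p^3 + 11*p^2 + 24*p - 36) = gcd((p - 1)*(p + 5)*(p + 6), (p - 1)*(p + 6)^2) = p^2 + 5*p - 6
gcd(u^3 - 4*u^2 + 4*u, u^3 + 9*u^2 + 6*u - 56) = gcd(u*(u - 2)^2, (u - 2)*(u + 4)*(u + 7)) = u - 2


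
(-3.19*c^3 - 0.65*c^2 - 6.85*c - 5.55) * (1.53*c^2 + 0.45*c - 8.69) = -4.8807*c^5 - 2.43*c^4 + 16.9481*c^3 - 5.9255*c^2 + 57.029*c + 48.2295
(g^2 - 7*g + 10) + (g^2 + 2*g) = 2*g^2 - 5*g + 10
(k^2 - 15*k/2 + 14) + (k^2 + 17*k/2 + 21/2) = 2*k^2 + k + 49/2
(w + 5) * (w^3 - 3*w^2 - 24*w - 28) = w^4 + 2*w^3 - 39*w^2 - 148*w - 140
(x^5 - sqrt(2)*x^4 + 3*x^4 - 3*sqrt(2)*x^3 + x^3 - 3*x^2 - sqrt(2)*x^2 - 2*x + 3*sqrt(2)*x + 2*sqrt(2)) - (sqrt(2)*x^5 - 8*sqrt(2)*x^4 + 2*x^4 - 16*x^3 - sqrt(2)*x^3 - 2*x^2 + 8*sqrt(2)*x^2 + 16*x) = -sqrt(2)*x^5 + x^5 + x^4 + 7*sqrt(2)*x^4 - 2*sqrt(2)*x^3 + 17*x^3 - 9*sqrt(2)*x^2 - x^2 - 18*x + 3*sqrt(2)*x + 2*sqrt(2)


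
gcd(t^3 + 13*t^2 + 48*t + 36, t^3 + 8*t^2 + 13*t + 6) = t^2 + 7*t + 6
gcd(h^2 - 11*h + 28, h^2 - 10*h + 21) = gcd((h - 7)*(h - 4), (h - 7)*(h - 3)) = h - 7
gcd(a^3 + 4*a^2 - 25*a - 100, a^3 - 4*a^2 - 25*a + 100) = a^2 - 25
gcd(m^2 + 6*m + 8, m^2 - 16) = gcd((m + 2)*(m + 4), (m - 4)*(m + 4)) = m + 4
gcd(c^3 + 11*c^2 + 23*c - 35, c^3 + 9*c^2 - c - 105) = c^2 + 12*c + 35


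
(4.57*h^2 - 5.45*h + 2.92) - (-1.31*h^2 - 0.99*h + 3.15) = 5.88*h^2 - 4.46*h - 0.23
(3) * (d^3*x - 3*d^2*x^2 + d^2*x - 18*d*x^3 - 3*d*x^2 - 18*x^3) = 3*d^3*x - 9*d^2*x^2 + 3*d^2*x - 54*d*x^3 - 9*d*x^2 - 54*x^3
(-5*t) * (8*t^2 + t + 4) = -40*t^3 - 5*t^2 - 20*t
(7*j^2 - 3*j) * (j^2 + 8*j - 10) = 7*j^4 + 53*j^3 - 94*j^2 + 30*j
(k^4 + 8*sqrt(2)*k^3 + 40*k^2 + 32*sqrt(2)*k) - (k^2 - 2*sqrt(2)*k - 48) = k^4 + 8*sqrt(2)*k^3 + 39*k^2 + 34*sqrt(2)*k + 48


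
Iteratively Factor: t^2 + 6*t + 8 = (t + 2)*(t + 4)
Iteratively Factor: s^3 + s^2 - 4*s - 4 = (s - 2)*(s^2 + 3*s + 2) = (s - 2)*(s + 2)*(s + 1)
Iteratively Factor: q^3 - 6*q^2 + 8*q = (q)*(q^2 - 6*q + 8) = q*(q - 4)*(q - 2)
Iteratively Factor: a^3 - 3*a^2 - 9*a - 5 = (a + 1)*(a^2 - 4*a - 5) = (a + 1)^2*(a - 5)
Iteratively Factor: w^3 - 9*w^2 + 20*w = (w - 4)*(w^2 - 5*w) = w*(w - 4)*(w - 5)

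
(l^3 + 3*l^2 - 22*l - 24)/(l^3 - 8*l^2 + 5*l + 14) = (l^2 + 2*l - 24)/(l^2 - 9*l + 14)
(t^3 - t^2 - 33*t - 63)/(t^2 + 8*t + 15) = (t^2 - 4*t - 21)/(t + 5)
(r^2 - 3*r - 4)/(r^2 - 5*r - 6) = (r - 4)/(r - 6)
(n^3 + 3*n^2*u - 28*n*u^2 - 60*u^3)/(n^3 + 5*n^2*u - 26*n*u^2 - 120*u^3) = (n + 2*u)/(n + 4*u)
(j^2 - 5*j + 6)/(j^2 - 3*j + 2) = (j - 3)/(j - 1)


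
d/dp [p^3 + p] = 3*p^2 + 1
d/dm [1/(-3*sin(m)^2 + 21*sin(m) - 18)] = (2*sin(m) - 7)*cos(m)/(3*(sin(m)^2 - 7*sin(m) + 6)^2)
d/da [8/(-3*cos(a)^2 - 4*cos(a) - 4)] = -16*(3*cos(a) + 2)*sin(a)/(3*cos(a)^2 + 4*cos(a) + 4)^2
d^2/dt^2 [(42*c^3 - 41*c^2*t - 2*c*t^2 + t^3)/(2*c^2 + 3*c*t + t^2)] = c^2*(1064*c^3 + 1272*c^2*t + 312*c*t^2 - 56*t^3)/(8*c^6 + 36*c^5*t + 66*c^4*t^2 + 63*c^3*t^3 + 33*c^2*t^4 + 9*c*t^5 + t^6)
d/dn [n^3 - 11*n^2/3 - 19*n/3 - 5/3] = 3*n^2 - 22*n/3 - 19/3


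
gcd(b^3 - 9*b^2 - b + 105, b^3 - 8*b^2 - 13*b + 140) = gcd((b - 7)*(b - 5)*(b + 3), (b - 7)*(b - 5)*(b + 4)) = b^2 - 12*b + 35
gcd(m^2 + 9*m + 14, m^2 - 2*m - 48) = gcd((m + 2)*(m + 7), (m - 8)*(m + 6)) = 1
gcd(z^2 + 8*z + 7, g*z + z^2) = 1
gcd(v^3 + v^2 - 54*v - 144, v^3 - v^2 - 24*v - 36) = v + 3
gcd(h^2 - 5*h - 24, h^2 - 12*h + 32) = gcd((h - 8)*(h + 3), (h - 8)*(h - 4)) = h - 8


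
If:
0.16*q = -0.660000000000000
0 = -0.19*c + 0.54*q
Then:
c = -11.72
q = -4.12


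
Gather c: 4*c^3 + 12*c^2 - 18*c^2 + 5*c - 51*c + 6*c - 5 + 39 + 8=4*c^3 - 6*c^2 - 40*c + 42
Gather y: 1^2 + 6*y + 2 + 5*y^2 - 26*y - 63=5*y^2 - 20*y - 60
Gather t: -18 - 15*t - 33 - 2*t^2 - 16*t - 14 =-2*t^2 - 31*t - 65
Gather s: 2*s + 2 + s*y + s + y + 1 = s*(y + 3) + y + 3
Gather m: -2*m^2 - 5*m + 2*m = -2*m^2 - 3*m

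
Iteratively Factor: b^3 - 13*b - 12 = (b + 1)*(b^2 - b - 12) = (b - 4)*(b + 1)*(b + 3)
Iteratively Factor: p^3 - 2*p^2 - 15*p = (p)*(p^2 - 2*p - 15) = p*(p + 3)*(p - 5)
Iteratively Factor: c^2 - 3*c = (c)*(c - 3)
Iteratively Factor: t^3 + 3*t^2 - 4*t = (t - 1)*(t^2 + 4*t) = t*(t - 1)*(t + 4)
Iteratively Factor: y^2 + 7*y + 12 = (y + 3)*(y + 4)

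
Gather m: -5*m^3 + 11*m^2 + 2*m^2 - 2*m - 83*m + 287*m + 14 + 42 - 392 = -5*m^3 + 13*m^2 + 202*m - 336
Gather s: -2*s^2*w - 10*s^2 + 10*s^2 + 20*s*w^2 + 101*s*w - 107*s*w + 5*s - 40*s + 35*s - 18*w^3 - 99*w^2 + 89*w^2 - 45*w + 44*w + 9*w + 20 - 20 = -2*s^2*w + s*(20*w^2 - 6*w) - 18*w^3 - 10*w^2 + 8*w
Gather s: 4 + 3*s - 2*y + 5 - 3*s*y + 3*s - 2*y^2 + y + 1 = s*(6 - 3*y) - 2*y^2 - y + 10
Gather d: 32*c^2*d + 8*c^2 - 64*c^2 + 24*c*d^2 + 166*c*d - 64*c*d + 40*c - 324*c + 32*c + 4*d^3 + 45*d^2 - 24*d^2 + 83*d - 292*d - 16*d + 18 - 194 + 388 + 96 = -56*c^2 - 252*c + 4*d^3 + d^2*(24*c + 21) + d*(32*c^2 + 102*c - 225) + 308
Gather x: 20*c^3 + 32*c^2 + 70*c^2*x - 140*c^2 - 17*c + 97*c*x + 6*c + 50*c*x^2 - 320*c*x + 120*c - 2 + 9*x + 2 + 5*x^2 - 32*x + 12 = 20*c^3 - 108*c^2 + 109*c + x^2*(50*c + 5) + x*(70*c^2 - 223*c - 23) + 12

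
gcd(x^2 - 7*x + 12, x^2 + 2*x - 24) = x - 4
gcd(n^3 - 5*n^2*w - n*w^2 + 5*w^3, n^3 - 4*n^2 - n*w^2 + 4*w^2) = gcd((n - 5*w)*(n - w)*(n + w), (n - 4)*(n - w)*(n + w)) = -n^2 + w^2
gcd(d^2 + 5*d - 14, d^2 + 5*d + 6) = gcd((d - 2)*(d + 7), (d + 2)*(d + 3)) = 1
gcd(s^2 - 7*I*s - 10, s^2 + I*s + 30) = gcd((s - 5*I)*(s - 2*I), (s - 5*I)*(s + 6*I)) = s - 5*I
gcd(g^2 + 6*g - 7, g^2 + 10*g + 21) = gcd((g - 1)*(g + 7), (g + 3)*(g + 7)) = g + 7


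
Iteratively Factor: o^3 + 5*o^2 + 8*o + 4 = (o + 1)*(o^2 + 4*o + 4) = (o + 1)*(o + 2)*(o + 2)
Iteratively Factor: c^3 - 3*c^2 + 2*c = (c - 2)*(c^2 - c) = c*(c - 2)*(c - 1)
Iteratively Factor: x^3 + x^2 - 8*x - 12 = (x + 2)*(x^2 - x - 6) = (x + 2)^2*(x - 3)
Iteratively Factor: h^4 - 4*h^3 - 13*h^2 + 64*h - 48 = (h - 4)*(h^3 - 13*h + 12) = (h - 4)*(h + 4)*(h^2 - 4*h + 3) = (h - 4)*(h - 1)*(h + 4)*(h - 3)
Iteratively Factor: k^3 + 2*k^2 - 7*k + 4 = (k + 4)*(k^2 - 2*k + 1) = (k - 1)*(k + 4)*(k - 1)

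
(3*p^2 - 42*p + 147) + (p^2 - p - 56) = 4*p^2 - 43*p + 91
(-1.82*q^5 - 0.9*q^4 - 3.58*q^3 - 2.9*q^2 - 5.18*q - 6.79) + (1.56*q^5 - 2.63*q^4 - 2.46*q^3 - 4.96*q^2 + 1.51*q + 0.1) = -0.26*q^5 - 3.53*q^4 - 6.04*q^3 - 7.86*q^2 - 3.67*q - 6.69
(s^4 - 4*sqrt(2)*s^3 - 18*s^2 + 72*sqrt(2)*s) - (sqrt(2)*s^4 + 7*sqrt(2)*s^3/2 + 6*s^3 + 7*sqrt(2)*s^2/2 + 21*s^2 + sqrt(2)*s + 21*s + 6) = -sqrt(2)*s^4 + s^4 - 15*sqrt(2)*s^3/2 - 6*s^3 - 39*s^2 - 7*sqrt(2)*s^2/2 - 21*s + 71*sqrt(2)*s - 6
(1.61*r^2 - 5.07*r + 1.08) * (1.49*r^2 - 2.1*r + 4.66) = 2.3989*r^4 - 10.9353*r^3 + 19.7588*r^2 - 25.8942*r + 5.0328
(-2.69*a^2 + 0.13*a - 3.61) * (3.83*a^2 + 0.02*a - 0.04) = -10.3027*a^4 + 0.4441*a^3 - 13.7161*a^2 - 0.0774*a + 0.1444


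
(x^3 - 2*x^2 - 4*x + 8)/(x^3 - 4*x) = (x - 2)/x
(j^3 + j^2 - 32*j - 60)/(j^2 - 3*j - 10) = (j^2 - j - 30)/(j - 5)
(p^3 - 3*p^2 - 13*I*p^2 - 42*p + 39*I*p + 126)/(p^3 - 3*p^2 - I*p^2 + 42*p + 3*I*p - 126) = (p - 6*I)/(p + 6*I)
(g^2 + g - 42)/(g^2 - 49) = (g - 6)/(g - 7)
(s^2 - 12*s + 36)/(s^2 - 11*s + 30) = (s - 6)/(s - 5)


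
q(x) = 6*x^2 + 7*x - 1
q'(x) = 12*x + 7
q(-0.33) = -2.66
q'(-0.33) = 3.04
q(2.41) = 50.72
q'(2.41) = 35.92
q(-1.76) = 5.27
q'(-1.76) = -14.12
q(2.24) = 44.79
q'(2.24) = 33.88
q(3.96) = 120.81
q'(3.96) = 54.52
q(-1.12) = -1.31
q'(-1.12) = -6.44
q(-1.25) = -0.38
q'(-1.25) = -8.00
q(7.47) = 386.10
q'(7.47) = 96.64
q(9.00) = 548.00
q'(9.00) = 115.00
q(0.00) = -1.00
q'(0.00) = 7.00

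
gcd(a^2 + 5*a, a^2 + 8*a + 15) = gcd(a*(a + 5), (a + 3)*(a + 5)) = a + 5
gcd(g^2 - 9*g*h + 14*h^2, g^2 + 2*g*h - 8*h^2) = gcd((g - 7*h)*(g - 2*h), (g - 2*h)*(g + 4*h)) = g - 2*h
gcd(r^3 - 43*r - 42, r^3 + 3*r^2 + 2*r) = r + 1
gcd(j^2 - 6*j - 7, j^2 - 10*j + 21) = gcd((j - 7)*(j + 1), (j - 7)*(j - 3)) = j - 7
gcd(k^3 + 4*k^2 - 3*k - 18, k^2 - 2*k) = k - 2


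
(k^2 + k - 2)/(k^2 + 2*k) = (k - 1)/k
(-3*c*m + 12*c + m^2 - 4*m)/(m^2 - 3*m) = (-3*c*m + 12*c + m^2 - 4*m)/(m*(m - 3))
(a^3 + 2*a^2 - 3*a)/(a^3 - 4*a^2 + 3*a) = (a + 3)/(a - 3)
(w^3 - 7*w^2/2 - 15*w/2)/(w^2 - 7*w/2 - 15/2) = w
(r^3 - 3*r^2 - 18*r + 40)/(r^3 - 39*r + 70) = (r + 4)/(r + 7)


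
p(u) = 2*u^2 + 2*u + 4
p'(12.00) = 50.00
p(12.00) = 316.00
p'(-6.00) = -22.00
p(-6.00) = 64.00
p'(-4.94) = -17.76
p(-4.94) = 42.93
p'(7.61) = 32.44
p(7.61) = 135.04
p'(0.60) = 4.40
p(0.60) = 5.92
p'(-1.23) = -2.92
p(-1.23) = 4.57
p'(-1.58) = -4.32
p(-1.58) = 5.83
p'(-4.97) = -17.88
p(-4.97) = 43.46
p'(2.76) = 13.04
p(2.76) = 24.76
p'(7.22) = 30.88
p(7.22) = 122.70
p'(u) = 4*u + 2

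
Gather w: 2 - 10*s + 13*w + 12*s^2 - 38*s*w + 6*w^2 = 12*s^2 - 10*s + 6*w^2 + w*(13 - 38*s) + 2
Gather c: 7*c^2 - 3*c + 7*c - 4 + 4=7*c^2 + 4*c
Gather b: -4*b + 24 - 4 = 20 - 4*b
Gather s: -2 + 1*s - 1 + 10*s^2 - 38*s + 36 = 10*s^2 - 37*s + 33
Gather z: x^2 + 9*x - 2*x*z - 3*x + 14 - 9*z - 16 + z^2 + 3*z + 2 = x^2 + 6*x + z^2 + z*(-2*x - 6)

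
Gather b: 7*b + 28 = 7*b + 28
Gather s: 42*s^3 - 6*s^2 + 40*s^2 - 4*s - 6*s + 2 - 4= 42*s^3 + 34*s^2 - 10*s - 2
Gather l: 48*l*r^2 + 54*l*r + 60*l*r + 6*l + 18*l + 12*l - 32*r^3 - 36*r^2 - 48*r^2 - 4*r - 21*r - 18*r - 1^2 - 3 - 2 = l*(48*r^2 + 114*r + 36) - 32*r^3 - 84*r^2 - 43*r - 6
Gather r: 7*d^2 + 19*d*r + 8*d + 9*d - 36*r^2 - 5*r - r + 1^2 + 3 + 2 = 7*d^2 + 17*d - 36*r^2 + r*(19*d - 6) + 6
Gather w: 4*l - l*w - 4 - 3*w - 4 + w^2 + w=4*l + w^2 + w*(-l - 2) - 8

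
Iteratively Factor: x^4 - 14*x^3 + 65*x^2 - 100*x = (x - 5)*(x^3 - 9*x^2 + 20*x) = (x - 5)^2*(x^2 - 4*x) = (x - 5)^2*(x - 4)*(x)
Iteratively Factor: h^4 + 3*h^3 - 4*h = (h)*(h^3 + 3*h^2 - 4) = h*(h + 2)*(h^2 + h - 2) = h*(h + 2)^2*(h - 1)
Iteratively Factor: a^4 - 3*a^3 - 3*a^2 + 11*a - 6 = (a - 1)*(a^3 - 2*a^2 - 5*a + 6) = (a - 1)*(a + 2)*(a^2 - 4*a + 3) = (a - 1)^2*(a + 2)*(a - 3)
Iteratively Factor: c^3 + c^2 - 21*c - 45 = (c + 3)*(c^2 - 2*c - 15) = (c - 5)*(c + 3)*(c + 3)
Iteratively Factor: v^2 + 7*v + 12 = (v + 4)*(v + 3)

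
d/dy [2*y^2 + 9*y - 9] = 4*y + 9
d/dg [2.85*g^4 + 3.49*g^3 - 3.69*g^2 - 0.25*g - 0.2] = 11.4*g^3 + 10.47*g^2 - 7.38*g - 0.25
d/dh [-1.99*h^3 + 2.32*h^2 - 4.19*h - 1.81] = -5.97*h^2 + 4.64*h - 4.19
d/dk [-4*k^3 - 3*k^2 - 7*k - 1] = -12*k^2 - 6*k - 7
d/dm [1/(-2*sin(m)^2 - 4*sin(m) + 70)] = (sin(m) + 1)*cos(m)/(sin(m)^2 + 2*sin(m) - 35)^2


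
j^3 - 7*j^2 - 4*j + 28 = (j - 7)*(j - 2)*(j + 2)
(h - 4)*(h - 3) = h^2 - 7*h + 12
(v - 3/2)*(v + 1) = v^2 - v/2 - 3/2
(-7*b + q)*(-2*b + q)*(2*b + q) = 28*b^3 - 4*b^2*q - 7*b*q^2 + q^3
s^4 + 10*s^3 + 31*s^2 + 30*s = s*(s + 2)*(s + 3)*(s + 5)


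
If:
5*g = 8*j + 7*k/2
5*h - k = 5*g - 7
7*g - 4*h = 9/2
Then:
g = 4*k/15 - 11/30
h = 7*k/15 - 53/30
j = -13*k/48 - 11/48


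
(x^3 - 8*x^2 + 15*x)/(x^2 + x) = (x^2 - 8*x + 15)/(x + 1)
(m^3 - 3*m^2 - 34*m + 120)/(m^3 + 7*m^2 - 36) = (m^2 - 9*m + 20)/(m^2 + m - 6)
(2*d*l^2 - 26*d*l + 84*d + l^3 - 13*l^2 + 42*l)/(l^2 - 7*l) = 2*d - 12*d/l + l - 6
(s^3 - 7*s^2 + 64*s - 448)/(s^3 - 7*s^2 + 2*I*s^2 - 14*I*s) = (s^2 + 64)/(s*(s + 2*I))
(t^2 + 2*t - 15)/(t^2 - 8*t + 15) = (t + 5)/(t - 5)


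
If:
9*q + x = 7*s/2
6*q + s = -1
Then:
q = -x/30 - 7/60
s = x/5 - 3/10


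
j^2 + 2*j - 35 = (j - 5)*(j + 7)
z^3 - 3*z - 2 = (z - 2)*(z + 1)^2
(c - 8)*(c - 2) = c^2 - 10*c + 16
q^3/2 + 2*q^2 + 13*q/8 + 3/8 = (q/2 + 1/4)*(q + 1/2)*(q + 3)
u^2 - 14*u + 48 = (u - 8)*(u - 6)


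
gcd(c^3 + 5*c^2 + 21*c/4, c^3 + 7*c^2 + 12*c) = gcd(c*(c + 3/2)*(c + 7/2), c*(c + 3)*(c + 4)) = c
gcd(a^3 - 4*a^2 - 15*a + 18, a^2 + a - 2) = a - 1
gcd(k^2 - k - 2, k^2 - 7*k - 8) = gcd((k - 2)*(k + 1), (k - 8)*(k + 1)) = k + 1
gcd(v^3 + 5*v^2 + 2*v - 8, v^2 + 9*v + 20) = v + 4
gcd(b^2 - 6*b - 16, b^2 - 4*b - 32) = b - 8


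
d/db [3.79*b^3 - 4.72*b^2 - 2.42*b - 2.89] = 11.37*b^2 - 9.44*b - 2.42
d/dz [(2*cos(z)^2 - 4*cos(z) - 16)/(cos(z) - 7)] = 2*(sin(z)^2 + 14*cos(z) - 23)*sin(z)/(cos(z) - 7)^2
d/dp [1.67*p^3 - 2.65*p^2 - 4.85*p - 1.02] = 5.01*p^2 - 5.3*p - 4.85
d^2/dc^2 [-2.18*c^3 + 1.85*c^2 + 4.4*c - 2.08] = 3.7 - 13.08*c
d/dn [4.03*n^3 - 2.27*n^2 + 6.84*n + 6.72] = 12.09*n^2 - 4.54*n + 6.84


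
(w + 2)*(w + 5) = w^2 + 7*w + 10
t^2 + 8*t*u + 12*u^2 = (t + 2*u)*(t + 6*u)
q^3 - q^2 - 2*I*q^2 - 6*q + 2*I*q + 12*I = (q - 3)*(q + 2)*(q - 2*I)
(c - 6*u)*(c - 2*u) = c^2 - 8*c*u + 12*u^2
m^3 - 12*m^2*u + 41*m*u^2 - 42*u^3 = (m - 7*u)*(m - 3*u)*(m - 2*u)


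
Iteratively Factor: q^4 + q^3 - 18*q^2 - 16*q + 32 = (q + 4)*(q^3 - 3*q^2 - 6*q + 8) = (q + 2)*(q + 4)*(q^2 - 5*q + 4) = (q - 4)*(q + 2)*(q + 4)*(q - 1)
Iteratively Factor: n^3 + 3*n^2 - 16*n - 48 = (n + 3)*(n^2 - 16) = (n - 4)*(n + 3)*(n + 4)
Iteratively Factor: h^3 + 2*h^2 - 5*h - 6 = (h + 1)*(h^2 + h - 6) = (h + 1)*(h + 3)*(h - 2)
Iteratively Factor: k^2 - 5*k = (k)*(k - 5)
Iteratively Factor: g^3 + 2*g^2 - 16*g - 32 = (g + 4)*(g^2 - 2*g - 8) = (g - 4)*(g + 4)*(g + 2)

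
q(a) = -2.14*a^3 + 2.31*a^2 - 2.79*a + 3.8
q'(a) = -6.42*a^2 + 4.62*a - 2.79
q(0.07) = 3.62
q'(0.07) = -2.50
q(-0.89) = 9.62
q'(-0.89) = -11.99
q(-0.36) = 5.20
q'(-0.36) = -5.29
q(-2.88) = 82.12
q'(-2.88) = -69.35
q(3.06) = -44.42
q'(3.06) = -48.77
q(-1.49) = 20.16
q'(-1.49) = -23.93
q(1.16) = 0.33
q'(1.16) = -6.07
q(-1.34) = 16.84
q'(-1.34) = -20.51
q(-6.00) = 565.94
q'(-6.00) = -261.63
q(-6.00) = 565.94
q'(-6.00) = -261.63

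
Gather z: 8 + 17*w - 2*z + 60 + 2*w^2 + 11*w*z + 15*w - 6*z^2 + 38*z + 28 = 2*w^2 + 32*w - 6*z^2 + z*(11*w + 36) + 96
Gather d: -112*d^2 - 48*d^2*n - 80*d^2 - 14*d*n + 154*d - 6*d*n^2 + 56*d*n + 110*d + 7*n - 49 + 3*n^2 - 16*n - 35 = d^2*(-48*n - 192) + d*(-6*n^2 + 42*n + 264) + 3*n^2 - 9*n - 84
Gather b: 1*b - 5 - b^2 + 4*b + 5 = -b^2 + 5*b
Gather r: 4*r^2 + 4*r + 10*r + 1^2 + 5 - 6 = 4*r^2 + 14*r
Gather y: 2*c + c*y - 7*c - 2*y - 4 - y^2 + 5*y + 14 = -5*c - y^2 + y*(c + 3) + 10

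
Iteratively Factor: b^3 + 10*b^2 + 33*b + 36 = (b + 4)*(b^2 + 6*b + 9) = (b + 3)*(b + 4)*(b + 3)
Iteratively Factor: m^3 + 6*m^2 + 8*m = (m + 4)*(m^2 + 2*m) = (m + 2)*(m + 4)*(m)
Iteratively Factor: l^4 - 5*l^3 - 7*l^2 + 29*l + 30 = (l - 5)*(l^3 - 7*l - 6) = (l - 5)*(l + 2)*(l^2 - 2*l - 3) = (l - 5)*(l - 3)*(l + 2)*(l + 1)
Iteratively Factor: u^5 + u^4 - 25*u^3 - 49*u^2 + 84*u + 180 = (u + 3)*(u^4 - 2*u^3 - 19*u^2 + 8*u + 60) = (u - 2)*(u + 3)*(u^3 - 19*u - 30) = (u - 5)*(u - 2)*(u + 3)*(u^2 + 5*u + 6) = (u - 5)*(u - 2)*(u + 2)*(u + 3)*(u + 3)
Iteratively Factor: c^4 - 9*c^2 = (c)*(c^3 - 9*c) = c*(c + 3)*(c^2 - 3*c) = c*(c - 3)*(c + 3)*(c)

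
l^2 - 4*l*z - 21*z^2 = (l - 7*z)*(l + 3*z)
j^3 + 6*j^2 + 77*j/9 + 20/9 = (j + 1/3)*(j + 5/3)*(j + 4)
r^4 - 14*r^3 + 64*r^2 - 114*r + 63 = (r - 7)*(r - 3)^2*(r - 1)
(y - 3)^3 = y^3 - 9*y^2 + 27*y - 27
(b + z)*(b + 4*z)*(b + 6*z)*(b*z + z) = b^4*z + 11*b^3*z^2 + b^3*z + 34*b^2*z^3 + 11*b^2*z^2 + 24*b*z^4 + 34*b*z^3 + 24*z^4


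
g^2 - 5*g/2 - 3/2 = (g - 3)*(g + 1/2)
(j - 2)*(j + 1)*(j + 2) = j^3 + j^2 - 4*j - 4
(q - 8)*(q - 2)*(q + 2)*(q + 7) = q^4 - q^3 - 60*q^2 + 4*q + 224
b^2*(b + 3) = b^3 + 3*b^2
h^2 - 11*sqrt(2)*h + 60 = (h - 6*sqrt(2))*(h - 5*sqrt(2))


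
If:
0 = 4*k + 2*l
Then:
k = -l/2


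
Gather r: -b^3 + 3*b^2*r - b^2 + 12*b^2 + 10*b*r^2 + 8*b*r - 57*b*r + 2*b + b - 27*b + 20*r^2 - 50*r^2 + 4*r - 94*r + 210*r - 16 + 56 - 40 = -b^3 + 11*b^2 - 24*b + r^2*(10*b - 30) + r*(3*b^2 - 49*b + 120)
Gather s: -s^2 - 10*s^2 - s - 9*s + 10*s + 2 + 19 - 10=11 - 11*s^2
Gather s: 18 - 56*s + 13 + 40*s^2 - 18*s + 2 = 40*s^2 - 74*s + 33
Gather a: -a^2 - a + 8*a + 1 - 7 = -a^2 + 7*a - 6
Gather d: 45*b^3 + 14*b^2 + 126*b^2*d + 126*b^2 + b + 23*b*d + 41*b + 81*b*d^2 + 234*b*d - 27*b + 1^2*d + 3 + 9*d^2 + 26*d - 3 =45*b^3 + 140*b^2 + 15*b + d^2*(81*b + 9) + d*(126*b^2 + 257*b + 27)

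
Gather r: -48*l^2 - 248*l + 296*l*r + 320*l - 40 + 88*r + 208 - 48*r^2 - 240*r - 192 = -48*l^2 + 72*l - 48*r^2 + r*(296*l - 152) - 24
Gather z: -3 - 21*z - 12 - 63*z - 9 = -84*z - 24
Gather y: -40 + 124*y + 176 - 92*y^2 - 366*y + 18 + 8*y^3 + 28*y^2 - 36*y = 8*y^3 - 64*y^2 - 278*y + 154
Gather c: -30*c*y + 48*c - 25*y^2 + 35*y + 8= c*(48 - 30*y) - 25*y^2 + 35*y + 8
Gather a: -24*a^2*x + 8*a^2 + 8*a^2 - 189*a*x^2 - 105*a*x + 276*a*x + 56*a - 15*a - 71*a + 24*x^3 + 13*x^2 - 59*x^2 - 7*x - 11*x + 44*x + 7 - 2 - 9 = a^2*(16 - 24*x) + a*(-189*x^2 + 171*x - 30) + 24*x^3 - 46*x^2 + 26*x - 4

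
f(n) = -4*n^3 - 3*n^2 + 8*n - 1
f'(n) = -12*n^2 - 6*n + 8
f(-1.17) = -8.06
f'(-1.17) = -1.41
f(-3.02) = 57.65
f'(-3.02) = -83.32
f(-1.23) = -7.94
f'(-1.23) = -2.77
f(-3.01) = 56.82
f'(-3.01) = -82.66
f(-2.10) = 6.01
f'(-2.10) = -32.32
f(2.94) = -105.06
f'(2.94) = -113.36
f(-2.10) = 6.01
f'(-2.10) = -32.32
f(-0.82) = -7.37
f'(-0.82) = 4.85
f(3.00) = -112.00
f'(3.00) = -118.00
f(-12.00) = 6383.00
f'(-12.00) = -1648.00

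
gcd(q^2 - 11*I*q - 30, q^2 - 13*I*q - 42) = q - 6*I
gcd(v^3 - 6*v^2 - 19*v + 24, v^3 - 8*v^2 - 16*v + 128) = v - 8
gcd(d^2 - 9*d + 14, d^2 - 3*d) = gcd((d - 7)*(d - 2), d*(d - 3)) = 1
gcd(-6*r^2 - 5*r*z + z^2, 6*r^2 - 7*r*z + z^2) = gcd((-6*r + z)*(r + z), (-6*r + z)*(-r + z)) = -6*r + z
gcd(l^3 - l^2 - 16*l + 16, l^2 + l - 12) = l + 4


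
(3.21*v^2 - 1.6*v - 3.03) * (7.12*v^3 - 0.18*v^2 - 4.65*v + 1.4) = 22.8552*v^5 - 11.9698*v^4 - 36.2121*v^3 + 12.4794*v^2 + 11.8495*v - 4.242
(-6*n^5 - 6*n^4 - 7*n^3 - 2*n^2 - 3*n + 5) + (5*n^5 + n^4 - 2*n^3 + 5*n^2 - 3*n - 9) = -n^5 - 5*n^4 - 9*n^3 + 3*n^2 - 6*n - 4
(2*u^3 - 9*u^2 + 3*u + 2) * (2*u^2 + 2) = 4*u^5 - 18*u^4 + 10*u^3 - 14*u^2 + 6*u + 4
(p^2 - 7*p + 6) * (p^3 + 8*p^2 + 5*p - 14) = p^5 + p^4 - 45*p^3 - p^2 + 128*p - 84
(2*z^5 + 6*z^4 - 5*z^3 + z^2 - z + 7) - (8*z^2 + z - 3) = 2*z^5 + 6*z^4 - 5*z^3 - 7*z^2 - 2*z + 10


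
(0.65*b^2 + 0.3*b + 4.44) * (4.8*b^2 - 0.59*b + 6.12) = 3.12*b^4 + 1.0565*b^3 + 25.113*b^2 - 0.7836*b + 27.1728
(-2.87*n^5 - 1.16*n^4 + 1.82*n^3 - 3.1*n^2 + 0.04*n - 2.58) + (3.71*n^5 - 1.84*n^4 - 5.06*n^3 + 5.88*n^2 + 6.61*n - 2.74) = 0.84*n^5 - 3.0*n^4 - 3.24*n^3 + 2.78*n^2 + 6.65*n - 5.32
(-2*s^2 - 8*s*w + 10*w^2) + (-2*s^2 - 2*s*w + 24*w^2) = -4*s^2 - 10*s*w + 34*w^2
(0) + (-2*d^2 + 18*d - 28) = -2*d^2 + 18*d - 28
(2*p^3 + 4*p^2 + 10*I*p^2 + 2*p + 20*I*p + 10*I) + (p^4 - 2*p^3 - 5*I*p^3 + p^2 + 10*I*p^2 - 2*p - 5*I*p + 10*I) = p^4 - 5*I*p^3 + 5*p^2 + 20*I*p^2 + 15*I*p + 20*I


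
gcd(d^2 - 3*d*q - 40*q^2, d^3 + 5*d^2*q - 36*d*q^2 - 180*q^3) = d + 5*q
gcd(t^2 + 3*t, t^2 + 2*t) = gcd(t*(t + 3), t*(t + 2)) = t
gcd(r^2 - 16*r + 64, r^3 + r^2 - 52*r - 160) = r - 8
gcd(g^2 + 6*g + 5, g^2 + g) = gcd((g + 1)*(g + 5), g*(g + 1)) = g + 1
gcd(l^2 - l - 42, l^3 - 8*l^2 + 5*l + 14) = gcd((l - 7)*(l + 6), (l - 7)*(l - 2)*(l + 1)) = l - 7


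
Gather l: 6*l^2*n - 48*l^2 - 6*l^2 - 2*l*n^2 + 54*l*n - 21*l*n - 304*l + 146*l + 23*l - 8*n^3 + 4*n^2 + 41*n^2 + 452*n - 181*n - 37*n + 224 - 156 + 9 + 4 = l^2*(6*n - 54) + l*(-2*n^2 + 33*n - 135) - 8*n^3 + 45*n^2 + 234*n + 81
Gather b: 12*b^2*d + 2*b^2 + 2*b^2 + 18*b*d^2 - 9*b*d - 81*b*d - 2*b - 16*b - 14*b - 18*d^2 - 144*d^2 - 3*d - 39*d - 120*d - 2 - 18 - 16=b^2*(12*d + 4) + b*(18*d^2 - 90*d - 32) - 162*d^2 - 162*d - 36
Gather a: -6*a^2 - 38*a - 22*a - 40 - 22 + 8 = -6*a^2 - 60*a - 54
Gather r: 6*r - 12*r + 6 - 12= -6*r - 6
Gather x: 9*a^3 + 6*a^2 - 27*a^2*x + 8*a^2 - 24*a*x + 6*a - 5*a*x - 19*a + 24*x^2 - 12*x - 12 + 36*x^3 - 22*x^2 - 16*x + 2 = 9*a^3 + 14*a^2 - 13*a + 36*x^3 + 2*x^2 + x*(-27*a^2 - 29*a - 28) - 10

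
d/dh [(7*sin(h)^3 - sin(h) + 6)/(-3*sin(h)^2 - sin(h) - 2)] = (-21*sin(h)^4 - 14*sin(h)^3 - 45*sin(h)^2 + 36*sin(h) + 8)*cos(h)/(3*sin(h)^2 + sin(h) + 2)^2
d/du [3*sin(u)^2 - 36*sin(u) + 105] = 6*(sin(u) - 6)*cos(u)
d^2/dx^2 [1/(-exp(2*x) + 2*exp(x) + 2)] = 2*(4*(1 - exp(x))^2*exp(x) + (2*exp(x) - 1)*(-exp(2*x) + 2*exp(x) + 2))*exp(x)/(-exp(2*x) + 2*exp(x) + 2)^3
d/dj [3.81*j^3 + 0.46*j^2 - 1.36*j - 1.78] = 11.43*j^2 + 0.92*j - 1.36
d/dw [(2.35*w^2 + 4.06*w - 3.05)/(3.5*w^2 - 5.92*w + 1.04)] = (-28.122*w^2 + 26.238*w - 13.8336)/(12.25*w^4 - 41.44*w^3 + 42.3264*w^2 - 12.3136*w + 1.0816)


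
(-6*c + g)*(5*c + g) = -30*c^2 - c*g + g^2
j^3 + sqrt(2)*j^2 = j^2*(j + sqrt(2))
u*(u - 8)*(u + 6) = u^3 - 2*u^2 - 48*u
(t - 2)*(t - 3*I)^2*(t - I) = t^4 - 2*t^3 - 7*I*t^3 - 15*t^2 + 14*I*t^2 + 30*t + 9*I*t - 18*I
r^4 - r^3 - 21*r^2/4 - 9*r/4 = r*(r - 3)*(r + 1/2)*(r + 3/2)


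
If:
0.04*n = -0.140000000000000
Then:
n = -3.50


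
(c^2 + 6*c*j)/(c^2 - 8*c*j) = (c + 6*j)/(c - 8*j)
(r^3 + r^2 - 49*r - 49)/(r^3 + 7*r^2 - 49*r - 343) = (r + 1)/(r + 7)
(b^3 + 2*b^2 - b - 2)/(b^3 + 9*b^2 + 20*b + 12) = (b - 1)/(b + 6)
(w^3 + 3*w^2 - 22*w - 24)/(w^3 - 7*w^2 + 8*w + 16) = (w + 6)/(w - 4)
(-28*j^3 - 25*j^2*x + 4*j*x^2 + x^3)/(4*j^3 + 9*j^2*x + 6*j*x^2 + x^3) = (-28*j^2 + 3*j*x + x^2)/(4*j^2 + 5*j*x + x^2)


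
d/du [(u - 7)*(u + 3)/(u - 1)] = (u^2 - 2*u + 25)/(u^2 - 2*u + 1)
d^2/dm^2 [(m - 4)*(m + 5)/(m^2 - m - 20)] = 4*(m^3 + 60*m - 20)/(m^6 - 3*m^5 - 57*m^4 + 119*m^3 + 1140*m^2 - 1200*m - 8000)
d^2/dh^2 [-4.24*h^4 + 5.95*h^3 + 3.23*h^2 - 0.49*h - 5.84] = -50.88*h^2 + 35.7*h + 6.46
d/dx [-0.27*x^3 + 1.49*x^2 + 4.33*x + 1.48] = -0.81*x^2 + 2.98*x + 4.33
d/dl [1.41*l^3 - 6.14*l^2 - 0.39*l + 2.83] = 4.23*l^2 - 12.28*l - 0.39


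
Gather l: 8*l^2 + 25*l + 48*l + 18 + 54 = 8*l^2 + 73*l + 72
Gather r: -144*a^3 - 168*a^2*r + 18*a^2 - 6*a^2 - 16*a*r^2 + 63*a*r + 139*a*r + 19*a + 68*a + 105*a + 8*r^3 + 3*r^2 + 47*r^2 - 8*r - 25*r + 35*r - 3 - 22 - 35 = -144*a^3 + 12*a^2 + 192*a + 8*r^3 + r^2*(50 - 16*a) + r*(-168*a^2 + 202*a + 2) - 60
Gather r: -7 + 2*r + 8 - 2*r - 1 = 0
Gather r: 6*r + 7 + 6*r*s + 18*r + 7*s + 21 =r*(6*s + 24) + 7*s + 28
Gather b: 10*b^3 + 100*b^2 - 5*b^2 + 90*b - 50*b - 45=10*b^3 + 95*b^2 + 40*b - 45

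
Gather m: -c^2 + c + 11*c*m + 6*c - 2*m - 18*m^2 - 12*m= -c^2 + 7*c - 18*m^2 + m*(11*c - 14)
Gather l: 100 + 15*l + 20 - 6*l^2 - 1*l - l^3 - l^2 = -l^3 - 7*l^2 + 14*l + 120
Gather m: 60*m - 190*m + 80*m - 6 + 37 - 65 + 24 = -50*m - 10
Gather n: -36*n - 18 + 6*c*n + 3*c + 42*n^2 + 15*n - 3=3*c + 42*n^2 + n*(6*c - 21) - 21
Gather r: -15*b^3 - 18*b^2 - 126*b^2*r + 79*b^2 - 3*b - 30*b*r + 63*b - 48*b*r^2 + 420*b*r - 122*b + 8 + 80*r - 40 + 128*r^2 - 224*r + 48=-15*b^3 + 61*b^2 - 62*b + r^2*(128 - 48*b) + r*(-126*b^2 + 390*b - 144) + 16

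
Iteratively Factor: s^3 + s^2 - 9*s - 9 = (s + 3)*(s^2 - 2*s - 3) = (s + 1)*(s + 3)*(s - 3)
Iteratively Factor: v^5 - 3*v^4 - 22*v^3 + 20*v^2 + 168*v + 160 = (v + 2)*(v^4 - 5*v^3 - 12*v^2 + 44*v + 80) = (v + 2)^2*(v^3 - 7*v^2 + 2*v + 40) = (v - 5)*(v + 2)^2*(v^2 - 2*v - 8) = (v - 5)*(v + 2)^3*(v - 4)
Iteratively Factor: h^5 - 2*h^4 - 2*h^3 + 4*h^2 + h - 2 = (h - 1)*(h^4 - h^3 - 3*h^2 + h + 2) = (h - 1)*(h + 1)*(h^3 - 2*h^2 - h + 2) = (h - 1)*(h + 1)^2*(h^2 - 3*h + 2) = (h - 2)*(h - 1)*(h + 1)^2*(h - 1)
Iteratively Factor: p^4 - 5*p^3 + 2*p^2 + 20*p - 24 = (p - 2)*(p^3 - 3*p^2 - 4*p + 12) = (p - 2)^2*(p^2 - p - 6) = (p - 2)^2*(p + 2)*(p - 3)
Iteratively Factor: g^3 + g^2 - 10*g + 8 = (g - 1)*(g^2 + 2*g - 8) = (g - 2)*(g - 1)*(g + 4)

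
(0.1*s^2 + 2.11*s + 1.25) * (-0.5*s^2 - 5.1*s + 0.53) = -0.05*s^4 - 1.565*s^3 - 11.333*s^2 - 5.2567*s + 0.6625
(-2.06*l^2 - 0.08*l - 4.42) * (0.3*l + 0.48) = -0.618*l^3 - 1.0128*l^2 - 1.3644*l - 2.1216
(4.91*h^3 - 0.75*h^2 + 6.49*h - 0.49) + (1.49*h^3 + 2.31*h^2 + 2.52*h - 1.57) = 6.4*h^3 + 1.56*h^2 + 9.01*h - 2.06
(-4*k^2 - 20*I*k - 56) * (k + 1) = -4*k^3 - 4*k^2 - 20*I*k^2 - 56*k - 20*I*k - 56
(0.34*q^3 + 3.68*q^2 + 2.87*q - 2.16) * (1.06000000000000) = 0.3604*q^3 + 3.9008*q^2 + 3.0422*q - 2.2896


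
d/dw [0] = 0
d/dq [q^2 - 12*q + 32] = 2*q - 12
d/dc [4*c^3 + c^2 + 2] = 2*c*(6*c + 1)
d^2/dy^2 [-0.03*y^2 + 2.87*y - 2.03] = -0.0600000000000000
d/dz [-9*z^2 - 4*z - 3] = -18*z - 4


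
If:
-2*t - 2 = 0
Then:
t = -1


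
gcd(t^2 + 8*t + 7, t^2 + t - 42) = t + 7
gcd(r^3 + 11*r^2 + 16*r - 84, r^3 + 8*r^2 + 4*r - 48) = r^2 + 4*r - 12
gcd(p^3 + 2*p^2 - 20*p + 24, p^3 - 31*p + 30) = p + 6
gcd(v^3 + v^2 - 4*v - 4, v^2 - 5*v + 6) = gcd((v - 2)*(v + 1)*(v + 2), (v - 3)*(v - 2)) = v - 2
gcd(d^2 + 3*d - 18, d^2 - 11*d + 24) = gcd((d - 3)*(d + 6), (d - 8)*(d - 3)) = d - 3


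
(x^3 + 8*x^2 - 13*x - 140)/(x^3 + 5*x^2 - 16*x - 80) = (x + 7)/(x + 4)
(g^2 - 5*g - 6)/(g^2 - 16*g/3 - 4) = 3*(g + 1)/(3*g + 2)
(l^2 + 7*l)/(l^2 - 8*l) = (l + 7)/(l - 8)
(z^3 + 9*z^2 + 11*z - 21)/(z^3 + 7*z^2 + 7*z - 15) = (z + 7)/(z + 5)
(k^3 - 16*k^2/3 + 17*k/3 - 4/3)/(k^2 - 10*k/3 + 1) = (k^2 - 5*k + 4)/(k - 3)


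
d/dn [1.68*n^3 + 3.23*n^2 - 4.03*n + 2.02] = 5.04*n^2 + 6.46*n - 4.03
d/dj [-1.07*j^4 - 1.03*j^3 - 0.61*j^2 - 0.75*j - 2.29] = -4.28*j^3 - 3.09*j^2 - 1.22*j - 0.75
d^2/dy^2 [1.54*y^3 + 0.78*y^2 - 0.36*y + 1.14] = 9.24*y + 1.56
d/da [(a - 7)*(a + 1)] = 2*a - 6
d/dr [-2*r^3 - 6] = -6*r^2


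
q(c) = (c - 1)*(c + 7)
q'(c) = 2*c + 6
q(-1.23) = -12.87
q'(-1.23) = 3.54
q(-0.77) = -11.03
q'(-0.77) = 4.46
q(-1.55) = -13.90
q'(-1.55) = 2.90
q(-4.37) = -14.12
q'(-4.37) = -2.74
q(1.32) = 2.66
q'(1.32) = 8.64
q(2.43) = 13.48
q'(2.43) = 10.86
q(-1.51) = -13.78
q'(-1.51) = 2.98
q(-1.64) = -14.15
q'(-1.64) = 2.72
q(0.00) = -7.00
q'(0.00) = 6.00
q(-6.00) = -7.00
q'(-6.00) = -6.00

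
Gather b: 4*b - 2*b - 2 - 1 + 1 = 2*b - 2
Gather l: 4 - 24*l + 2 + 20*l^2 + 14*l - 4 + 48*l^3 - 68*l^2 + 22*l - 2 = 48*l^3 - 48*l^2 + 12*l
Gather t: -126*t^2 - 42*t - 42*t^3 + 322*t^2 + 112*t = -42*t^3 + 196*t^2 + 70*t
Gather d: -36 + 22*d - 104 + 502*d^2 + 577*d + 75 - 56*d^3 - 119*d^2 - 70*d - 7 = -56*d^3 + 383*d^2 + 529*d - 72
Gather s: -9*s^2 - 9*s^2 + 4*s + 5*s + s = -18*s^2 + 10*s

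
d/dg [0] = 0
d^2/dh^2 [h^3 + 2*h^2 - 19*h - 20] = 6*h + 4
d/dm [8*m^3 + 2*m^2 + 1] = 4*m*(6*m + 1)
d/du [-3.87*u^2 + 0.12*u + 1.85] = 0.12 - 7.74*u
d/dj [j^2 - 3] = 2*j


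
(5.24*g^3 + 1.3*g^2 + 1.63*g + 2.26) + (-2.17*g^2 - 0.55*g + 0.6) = 5.24*g^3 - 0.87*g^2 + 1.08*g + 2.86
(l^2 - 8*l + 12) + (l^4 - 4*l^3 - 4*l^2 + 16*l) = l^4 - 4*l^3 - 3*l^2 + 8*l + 12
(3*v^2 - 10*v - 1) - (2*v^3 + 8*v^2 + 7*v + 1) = -2*v^3 - 5*v^2 - 17*v - 2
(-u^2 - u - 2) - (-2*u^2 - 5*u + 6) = u^2 + 4*u - 8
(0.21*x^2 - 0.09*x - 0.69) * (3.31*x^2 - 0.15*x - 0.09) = 0.6951*x^4 - 0.3294*x^3 - 2.2893*x^2 + 0.1116*x + 0.0621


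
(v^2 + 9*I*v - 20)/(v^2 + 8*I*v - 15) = (v + 4*I)/(v + 3*I)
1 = 1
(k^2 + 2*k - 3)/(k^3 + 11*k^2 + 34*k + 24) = (k^2 + 2*k - 3)/(k^3 + 11*k^2 + 34*k + 24)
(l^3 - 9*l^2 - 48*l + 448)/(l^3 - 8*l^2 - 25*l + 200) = (l^2 - l - 56)/(l^2 - 25)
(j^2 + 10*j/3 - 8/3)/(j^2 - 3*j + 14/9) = 3*(j + 4)/(3*j - 7)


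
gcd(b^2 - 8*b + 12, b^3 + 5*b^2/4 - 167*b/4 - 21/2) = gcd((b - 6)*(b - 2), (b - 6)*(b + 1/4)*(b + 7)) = b - 6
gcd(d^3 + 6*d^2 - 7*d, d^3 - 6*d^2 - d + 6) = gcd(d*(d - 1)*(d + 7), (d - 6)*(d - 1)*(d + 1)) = d - 1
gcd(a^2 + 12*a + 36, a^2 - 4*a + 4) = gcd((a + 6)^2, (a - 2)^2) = 1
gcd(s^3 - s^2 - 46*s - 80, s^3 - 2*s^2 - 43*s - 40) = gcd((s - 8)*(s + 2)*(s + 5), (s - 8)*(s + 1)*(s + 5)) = s^2 - 3*s - 40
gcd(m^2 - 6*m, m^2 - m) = m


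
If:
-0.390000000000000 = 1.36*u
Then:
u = -0.29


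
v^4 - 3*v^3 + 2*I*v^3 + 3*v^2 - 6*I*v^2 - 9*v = v*(v - 3)*(v - I)*(v + 3*I)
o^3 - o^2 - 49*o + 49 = (o - 7)*(o - 1)*(o + 7)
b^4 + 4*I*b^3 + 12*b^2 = b^2*(b - 2*I)*(b + 6*I)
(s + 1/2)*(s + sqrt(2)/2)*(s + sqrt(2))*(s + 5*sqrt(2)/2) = s^4 + s^3/2 + 4*sqrt(2)*s^3 + 2*sqrt(2)*s^2 + 17*s^2/2 + 5*sqrt(2)*s/2 + 17*s/4 + 5*sqrt(2)/4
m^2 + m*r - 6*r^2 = (m - 2*r)*(m + 3*r)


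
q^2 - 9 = (q - 3)*(q + 3)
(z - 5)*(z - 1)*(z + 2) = z^3 - 4*z^2 - 7*z + 10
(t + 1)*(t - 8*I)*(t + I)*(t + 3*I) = t^4 + t^3 - 4*I*t^3 + 29*t^2 - 4*I*t^2 + 29*t + 24*I*t + 24*I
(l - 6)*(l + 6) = l^2 - 36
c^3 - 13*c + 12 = (c - 3)*(c - 1)*(c + 4)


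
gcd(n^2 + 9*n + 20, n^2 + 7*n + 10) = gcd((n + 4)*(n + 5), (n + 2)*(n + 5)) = n + 5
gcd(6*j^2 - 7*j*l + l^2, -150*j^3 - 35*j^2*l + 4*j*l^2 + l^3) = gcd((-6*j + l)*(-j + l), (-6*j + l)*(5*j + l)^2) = 6*j - l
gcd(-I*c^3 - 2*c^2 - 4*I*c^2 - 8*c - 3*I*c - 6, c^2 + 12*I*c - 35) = 1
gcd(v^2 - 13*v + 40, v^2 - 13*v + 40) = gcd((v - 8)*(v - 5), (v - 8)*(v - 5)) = v^2 - 13*v + 40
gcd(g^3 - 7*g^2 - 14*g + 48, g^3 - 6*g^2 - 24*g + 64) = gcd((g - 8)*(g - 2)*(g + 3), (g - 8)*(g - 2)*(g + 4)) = g^2 - 10*g + 16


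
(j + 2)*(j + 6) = j^2 + 8*j + 12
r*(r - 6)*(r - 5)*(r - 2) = r^4 - 13*r^3 + 52*r^2 - 60*r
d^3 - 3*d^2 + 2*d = d*(d - 2)*(d - 1)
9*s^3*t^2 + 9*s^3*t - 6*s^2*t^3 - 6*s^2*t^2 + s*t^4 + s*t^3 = t*(-3*s + t)^2*(s*t + s)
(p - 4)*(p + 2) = p^2 - 2*p - 8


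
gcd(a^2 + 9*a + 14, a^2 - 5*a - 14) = a + 2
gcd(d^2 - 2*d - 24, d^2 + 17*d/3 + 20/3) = d + 4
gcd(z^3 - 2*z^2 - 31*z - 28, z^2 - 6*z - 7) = z^2 - 6*z - 7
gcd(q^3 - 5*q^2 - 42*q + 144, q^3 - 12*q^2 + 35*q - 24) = q^2 - 11*q + 24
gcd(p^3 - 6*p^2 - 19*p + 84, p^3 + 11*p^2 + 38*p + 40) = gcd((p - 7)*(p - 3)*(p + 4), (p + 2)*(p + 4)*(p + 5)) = p + 4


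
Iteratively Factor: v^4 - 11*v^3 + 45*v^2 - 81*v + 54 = (v - 2)*(v^3 - 9*v^2 + 27*v - 27) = (v - 3)*(v - 2)*(v^2 - 6*v + 9) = (v - 3)^2*(v - 2)*(v - 3)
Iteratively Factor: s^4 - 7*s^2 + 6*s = (s)*(s^3 - 7*s + 6) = s*(s - 1)*(s^2 + s - 6) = s*(s - 1)*(s + 3)*(s - 2)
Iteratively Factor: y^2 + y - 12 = (y + 4)*(y - 3)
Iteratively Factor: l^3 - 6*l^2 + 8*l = (l)*(l^2 - 6*l + 8) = l*(l - 2)*(l - 4)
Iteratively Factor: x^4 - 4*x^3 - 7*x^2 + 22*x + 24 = (x + 2)*(x^3 - 6*x^2 + 5*x + 12) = (x - 4)*(x + 2)*(x^2 - 2*x - 3) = (x - 4)*(x + 1)*(x + 2)*(x - 3)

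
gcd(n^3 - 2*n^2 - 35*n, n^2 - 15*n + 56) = n - 7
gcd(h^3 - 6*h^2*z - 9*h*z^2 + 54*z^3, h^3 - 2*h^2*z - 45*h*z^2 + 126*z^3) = h^2 - 9*h*z + 18*z^2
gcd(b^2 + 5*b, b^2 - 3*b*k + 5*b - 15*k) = b + 5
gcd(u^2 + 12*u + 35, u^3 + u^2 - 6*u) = 1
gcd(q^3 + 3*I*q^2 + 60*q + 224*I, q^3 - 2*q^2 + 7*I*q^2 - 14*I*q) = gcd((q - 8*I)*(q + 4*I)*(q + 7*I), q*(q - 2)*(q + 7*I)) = q + 7*I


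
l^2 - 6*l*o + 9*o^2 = (l - 3*o)^2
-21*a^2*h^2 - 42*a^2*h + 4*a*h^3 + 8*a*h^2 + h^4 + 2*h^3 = h*(-3*a + h)*(7*a + h)*(h + 2)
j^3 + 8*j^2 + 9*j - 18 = (j - 1)*(j + 3)*(j + 6)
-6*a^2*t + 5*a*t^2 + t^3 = t*(-a + t)*(6*a + t)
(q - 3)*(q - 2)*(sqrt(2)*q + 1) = sqrt(2)*q^3 - 5*sqrt(2)*q^2 + q^2 - 5*q + 6*sqrt(2)*q + 6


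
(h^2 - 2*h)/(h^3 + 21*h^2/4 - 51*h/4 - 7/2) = 4*h/(4*h^2 + 29*h + 7)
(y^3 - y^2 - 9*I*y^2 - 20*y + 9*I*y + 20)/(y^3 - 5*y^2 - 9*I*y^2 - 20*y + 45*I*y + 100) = (y - 1)/(y - 5)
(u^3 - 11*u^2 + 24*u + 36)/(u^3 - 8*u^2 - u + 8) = (u^2 - 12*u + 36)/(u^2 - 9*u + 8)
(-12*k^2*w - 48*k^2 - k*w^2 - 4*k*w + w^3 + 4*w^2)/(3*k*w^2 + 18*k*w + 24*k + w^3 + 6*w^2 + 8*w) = (-4*k + w)/(w + 2)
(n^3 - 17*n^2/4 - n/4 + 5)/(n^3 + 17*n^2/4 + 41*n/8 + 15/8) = 2*(4*n^2 - 21*n + 20)/(8*n^2 + 26*n + 15)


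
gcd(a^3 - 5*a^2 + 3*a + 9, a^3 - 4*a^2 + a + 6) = a^2 - 2*a - 3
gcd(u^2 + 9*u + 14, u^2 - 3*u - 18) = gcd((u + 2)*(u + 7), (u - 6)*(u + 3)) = 1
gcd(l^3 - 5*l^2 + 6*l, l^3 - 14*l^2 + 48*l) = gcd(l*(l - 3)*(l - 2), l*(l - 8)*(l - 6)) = l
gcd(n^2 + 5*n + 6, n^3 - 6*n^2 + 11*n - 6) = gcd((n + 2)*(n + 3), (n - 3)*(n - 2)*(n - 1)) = 1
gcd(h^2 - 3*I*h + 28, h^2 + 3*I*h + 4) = h + 4*I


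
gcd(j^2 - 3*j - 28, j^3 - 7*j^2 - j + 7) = j - 7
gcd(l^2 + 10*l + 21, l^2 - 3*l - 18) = l + 3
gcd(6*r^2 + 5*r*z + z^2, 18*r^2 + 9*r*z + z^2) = 3*r + z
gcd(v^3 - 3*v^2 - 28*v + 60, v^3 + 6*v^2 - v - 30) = v^2 + 3*v - 10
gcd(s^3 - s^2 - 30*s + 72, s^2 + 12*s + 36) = s + 6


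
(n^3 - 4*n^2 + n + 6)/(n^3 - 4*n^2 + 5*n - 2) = (n^2 - 2*n - 3)/(n^2 - 2*n + 1)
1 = 1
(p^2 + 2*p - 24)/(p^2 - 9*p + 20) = (p + 6)/(p - 5)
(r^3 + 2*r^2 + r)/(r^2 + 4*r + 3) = r*(r + 1)/(r + 3)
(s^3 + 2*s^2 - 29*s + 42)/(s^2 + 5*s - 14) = s - 3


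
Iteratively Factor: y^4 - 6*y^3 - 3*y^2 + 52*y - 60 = (y - 5)*(y^3 - y^2 - 8*y + 12) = (y - 5)*(y - 2)*(y^2 + y - 6) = (y - 5)*(y - 2)^2*(y + 3)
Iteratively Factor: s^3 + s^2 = (s + 1)*(s^2) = s*(s + 1)*(s)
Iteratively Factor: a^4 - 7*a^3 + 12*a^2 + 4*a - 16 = (a - 4)*(a^3 - 3*a^2 + 4) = (a - 4)*(a - 2)*(a^2 - a - 2) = (a - 4)*(a - 2)*(a + 1)*(a - 2)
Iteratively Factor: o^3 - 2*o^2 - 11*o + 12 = (o - 1)*(o^2 - o - 12) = (o - 4)*(o - 1)*(o + 3)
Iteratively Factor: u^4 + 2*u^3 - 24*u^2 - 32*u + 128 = (u - 2)*(u^3 + 4*u^2 - 16*u - 64) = (u - 2)*(u + 4)*(u^2 - 16) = (u - 2)*(u + 4)^2*(u - 4)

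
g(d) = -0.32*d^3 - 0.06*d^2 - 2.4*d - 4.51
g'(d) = -0.96*d^2 - 0.12*d - 2.4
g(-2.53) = 6.36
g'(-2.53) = -8.24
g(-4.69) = 38.44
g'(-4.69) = -22.95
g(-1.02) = -1.78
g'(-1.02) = -3.28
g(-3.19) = 12.92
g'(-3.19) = -11.79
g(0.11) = -4.78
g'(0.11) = -2.42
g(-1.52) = 0.12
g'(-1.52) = -4.44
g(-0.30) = -3.79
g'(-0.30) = -2.45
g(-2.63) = 7.21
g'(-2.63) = -8.72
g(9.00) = -264.25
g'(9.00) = -81.24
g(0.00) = -4.51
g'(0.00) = -2.40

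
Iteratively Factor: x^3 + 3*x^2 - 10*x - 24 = (x - 3)*(x^2 + 6*x + 8) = (x - 3)*(x + 2)*(x + 4)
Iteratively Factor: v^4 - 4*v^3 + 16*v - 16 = (v - 2)*(v^3 - 2*v^2 - 4*v + 8) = (v - 2)*(v + 2)*(v^2 - 4*v + 4) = (v - 2)^2*(v + 2)*(v - 2)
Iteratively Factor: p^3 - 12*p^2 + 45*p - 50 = (p - 5)*(p^2 - 7*p + 10) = (p - 5)*(p - 2)*(p - 5)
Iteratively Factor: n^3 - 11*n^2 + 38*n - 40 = (n - 4)*(n^2 - 7*n + 10) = (n - 4)*(n - 2)*(n - 5)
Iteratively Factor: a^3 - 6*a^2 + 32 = (a + 2)*(a^2 - 8*a + 16) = (a - 4)*(a + 2)*(a - 4)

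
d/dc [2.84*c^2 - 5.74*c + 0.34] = 5.68*c - 5.74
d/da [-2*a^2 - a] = -4*a - 1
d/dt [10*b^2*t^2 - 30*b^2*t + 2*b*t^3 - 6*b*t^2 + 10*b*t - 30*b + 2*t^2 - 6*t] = 20*b^2*t - 30*b^2 + 6*b*t^2 - 12*b*t + 10*b + 4*t - 6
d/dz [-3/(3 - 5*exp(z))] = -15*exp(z)/(5*exp(z) - 3)^2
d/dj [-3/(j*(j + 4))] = 6*(j + 2)/(j^2*(j + 4)^2)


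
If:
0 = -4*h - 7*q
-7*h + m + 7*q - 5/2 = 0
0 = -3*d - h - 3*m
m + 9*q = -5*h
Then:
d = 25/228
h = -35/152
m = -5/152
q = 5/38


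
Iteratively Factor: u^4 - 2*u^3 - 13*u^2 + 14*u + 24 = (u + 3)*(u^3 - 5*u^2 + 2*u + 8) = (u + 1)*(u + 3)*(u^2 - 6*u + 8) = (u - 2)*(u + 1)*(u + 3)*(u - 4)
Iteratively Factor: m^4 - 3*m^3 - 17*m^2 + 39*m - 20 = (m + 4)*(m^3 - 7*m^2 + 11*m - 5) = (m - 1)*(m + 4)*(m^2 - 6*m + 5) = (m - 5)*(m - 1)*(m + 4)*(m - 1)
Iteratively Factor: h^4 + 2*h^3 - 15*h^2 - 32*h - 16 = (h + 1)*(h^3 + h^2 - 16*h - 16) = (h + 1)*(h + 4)*(h^2 - 3*h - 4) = (h + 1)^2*(h + 4)*(h - 4)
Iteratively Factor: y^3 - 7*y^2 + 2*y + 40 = (y - 4)*(y^2 - 3*y - 10) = (y - 4)*(y + 2)*(y - 5)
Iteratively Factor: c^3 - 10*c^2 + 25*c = (c)*(c^2 - 10*c + 25) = c*(c - 5)*(c - 5)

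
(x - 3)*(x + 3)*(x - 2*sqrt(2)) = x^3 - 2*sqrt(2)*x^2 - 9*x + 18*sqrt(2)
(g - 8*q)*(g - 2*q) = g^2 - 10*g*q + 16*q^2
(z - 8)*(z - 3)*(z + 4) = z^3 - 7*z^2 - 20*z + 96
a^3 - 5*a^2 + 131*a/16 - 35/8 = (a - 2)*(a - 7/4)*(a - 5/4)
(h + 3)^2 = h^2 + 6*h + 9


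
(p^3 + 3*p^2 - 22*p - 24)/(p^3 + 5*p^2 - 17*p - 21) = (p^2 + 2*p - 24)/(p^2 + 4*p - 21)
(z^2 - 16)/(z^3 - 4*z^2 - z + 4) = (z + 4)/(z^2 - 1)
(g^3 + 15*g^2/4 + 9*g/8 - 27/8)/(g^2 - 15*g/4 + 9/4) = (2*g^2 + 9*g + 9)/(2*(g - 3))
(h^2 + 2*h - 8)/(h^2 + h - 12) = (h - 2)/(h - 3)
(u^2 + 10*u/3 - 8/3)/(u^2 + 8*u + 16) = (u - 2/3)/(u + 4)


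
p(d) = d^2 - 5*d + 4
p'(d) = 2*d - 5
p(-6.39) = 76.78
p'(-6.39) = -17.78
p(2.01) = -2.01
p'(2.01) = -0.98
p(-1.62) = 14.72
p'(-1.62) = -8.24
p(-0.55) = 7.05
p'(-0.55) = -6.10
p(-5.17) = 56.58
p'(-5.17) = -15.34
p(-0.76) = 8.38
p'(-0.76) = -6.52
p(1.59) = -1.42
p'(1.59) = -1.82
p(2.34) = -2.22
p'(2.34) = -0.32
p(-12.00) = 208.00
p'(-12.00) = -29.00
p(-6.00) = 70.00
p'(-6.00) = -17.00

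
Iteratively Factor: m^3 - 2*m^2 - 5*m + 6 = (m - 3)*(m^2 + m - 2) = (m - 3)*(m - 1)*(m + 2)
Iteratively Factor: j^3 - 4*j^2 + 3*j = (j - 1)*(j^2 - 3*j) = (j - 3)*(j - 1)*(j)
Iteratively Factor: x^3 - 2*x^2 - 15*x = (x + 3)*(x^2 - 5*x) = (x - 5)*(x + 3)*(x)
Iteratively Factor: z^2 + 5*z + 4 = (z + 1)*(z + 4)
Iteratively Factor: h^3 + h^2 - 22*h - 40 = (h - 5)*(h^2 + 6*h + 8) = (h - 5)*(h + 4)*(h + 2)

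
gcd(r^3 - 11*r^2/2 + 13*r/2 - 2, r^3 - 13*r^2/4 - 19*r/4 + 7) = r^2 - 5*r + 4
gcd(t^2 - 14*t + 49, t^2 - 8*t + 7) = t - 7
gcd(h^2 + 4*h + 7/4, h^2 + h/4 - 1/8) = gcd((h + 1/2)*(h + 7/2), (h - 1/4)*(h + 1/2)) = h + 1/2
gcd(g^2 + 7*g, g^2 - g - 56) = g + 7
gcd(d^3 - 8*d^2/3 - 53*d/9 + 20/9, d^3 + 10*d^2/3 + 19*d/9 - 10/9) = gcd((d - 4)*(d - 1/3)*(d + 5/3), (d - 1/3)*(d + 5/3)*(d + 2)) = d^2 + 4*d/3 - 5/9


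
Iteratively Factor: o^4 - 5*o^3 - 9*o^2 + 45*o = (o - 5)*(o^3 - 9*o) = (o - 5)*(o - 3)*(o^2 + 3*o) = (o - 5)*(o - 3)*(o + 3)*(o)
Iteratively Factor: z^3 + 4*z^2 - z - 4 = (z + 4)*(z^2 - 1) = (z - 1)*(z + 4)*(z + 1)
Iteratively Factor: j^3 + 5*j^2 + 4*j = (j + 1)*(j^2 + 4*j) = j*(j + 1)*(j + 4)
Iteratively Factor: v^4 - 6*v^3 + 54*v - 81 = (v - 3)*(v^3 - 3*v^2 - 9*v + 27) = (v - 3)^2*(v^2 - 9) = (v - 3)^2*(v + 3)*(v - 3)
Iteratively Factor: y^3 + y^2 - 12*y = (y - 3)*(y^2 + 4*y) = y*(y - 3)*(y + 4)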